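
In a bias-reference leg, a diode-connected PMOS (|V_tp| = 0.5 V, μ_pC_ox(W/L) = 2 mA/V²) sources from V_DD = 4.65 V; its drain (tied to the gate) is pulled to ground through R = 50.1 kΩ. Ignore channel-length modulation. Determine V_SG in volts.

With gate tied to drain, V_SG = V_SD ≥ V_SG − |V_tp|, so the device is in saturation.
KCL at the drain: ½ k_p (V_SG − |V_tp|)² = (V_DD − V_SG)/R.
Let x = V_SG − 0.5. Then 50.1 x² + x − 4.15 = 0, giving x = 0.278 V (positive root), so V_SG = 0.778 V.
I_D = (V_DD − V_SG)/R = (4.65 − 0.778) / 50.1 = 0.0773 mA.

V_SG = 0.778 V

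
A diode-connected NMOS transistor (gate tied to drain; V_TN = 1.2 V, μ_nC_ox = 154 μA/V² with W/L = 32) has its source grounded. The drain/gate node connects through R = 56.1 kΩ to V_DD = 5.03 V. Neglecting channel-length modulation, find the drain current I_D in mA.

With gate tied to drain, V_GS = V_DS ≥ V_GS − V_TN, so the device is in saturation.
k_n = μ_nC_ox · (W/L) = 4.928 mA/V².
KCL at the drain: ½ k_n (V_GS − V_TN)² = (V_DD − V_GS)/R.
Let x = V_GS − 1.2. Then 138 x² + x − 3.83 = 0, giving x = 0.163 V (positive root), so V_GS = 1.36 V.
I_D = (V_DD − V_GS)/R = (5.03 − 1.36) / 56.1 = 0.0654 mA.

I_D = 0.0654 mA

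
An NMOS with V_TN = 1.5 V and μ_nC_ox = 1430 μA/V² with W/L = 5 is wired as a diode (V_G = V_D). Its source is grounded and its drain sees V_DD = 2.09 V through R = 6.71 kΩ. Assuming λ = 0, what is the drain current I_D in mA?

With gate tied to drain, V_GS = V_DS ≥ V_GS − V_TN, so the device is in saturation.
k_n = μ_nC_ox · (W/L) = 7.15 mA/V².
KCL at the drain: ½ k_n (V_GS − V_TN)² = (V_DD − V_GS)/R.
Let x = V_GS − 1.5. Then 24 x² + x − 0.59 = 0, giving x = 0.137 V (positive root), so V_GS = 1.64 V.
I_D = (V_DD − V_GS)/R = (2.09 − 1.64) / 6.71 = 0.0675 mA.

I_D = 0.0675 mA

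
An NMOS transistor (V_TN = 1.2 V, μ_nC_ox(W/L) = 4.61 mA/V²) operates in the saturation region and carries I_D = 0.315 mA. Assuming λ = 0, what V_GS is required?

V_GS = 1.57 V

In saturation I_D = ½ k_n (V_GS − V_TN)², so V_GS − V_TN = √(2 I_D / k_n) = √(2 × 0.315 / 4.61) = 0.37 V.
V_GS = 1.2 + 0.37 = 1.57 V.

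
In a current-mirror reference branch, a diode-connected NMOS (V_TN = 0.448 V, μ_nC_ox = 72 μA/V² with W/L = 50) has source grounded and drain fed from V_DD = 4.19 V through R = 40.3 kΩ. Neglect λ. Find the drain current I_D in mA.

With gate tied to drain, V_GS = V_DS ≥ V_GS − V_TN, so the device is in saturation.
k_n = μ_nC_ox · (W/L) = 3.6 mA/V².
KCL at the drain: ½ k_n (V_GS − V_TN)² = (V_DD − V_GS)/R.
Let x = V_GS − 0.448. Then 72.5 x² + x − 3.742 = 0, giving x = 0.22 V (positive root), so V_GS = 0.668 V.
I_D = (V_DD − V_GS)/R = (4.19 − 0.668) / 40.3 = 0.0874 mA.

I_D = 0.0874 mA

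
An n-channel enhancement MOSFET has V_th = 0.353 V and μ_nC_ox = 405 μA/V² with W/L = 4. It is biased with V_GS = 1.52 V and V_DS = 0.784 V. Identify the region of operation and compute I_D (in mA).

k_n = μ_nC_ox · (W/L) = 1.62 mA/V².
V_ov = V_GS − V_th = 1.52 − 0.353 = 1.17 V.
Since V_DS = 0.784 V < V_ov = 1.17 V, the device is in the triode region.
I_D = k_n [V_ov · V_DS − ½ V_DS²] = 1.62 × [1.17 × 0.784 − 0.5 × 0.784²] = 0.984 mA.

Triode; I_D = 0.984 mA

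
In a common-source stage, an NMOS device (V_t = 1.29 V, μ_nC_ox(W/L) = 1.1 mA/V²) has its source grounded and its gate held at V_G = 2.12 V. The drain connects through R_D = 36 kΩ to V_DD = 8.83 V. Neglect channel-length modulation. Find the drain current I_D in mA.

V_GS = V_G = 2.12 V, so V_ov = 2.12 − 1.29 = 0.83 V.
Assume saturation: I_D = ½ k_n V_ov² = 0.5 × 1.1 × 0.83² = 0.379 mA, giving V_DS = V_DD − I_D R_D = 8.83 − 0.379 × 36 = -4.81 V.
But -4.81 V < V_ov = 0.83 V, so the device is actually in triode.
In triode I_D = k_n[V_ov V_DS − ½ V_DS²] and I_D = (V_DD − V_DS)/R_D. Equating: 19.8 V_DS² − 33.87 V_DS + 8.83 = 0, giving V_DS = 0.321 V (the root below V_ov).
I_D = (8.83 − 0.321) / 36 = 0.236 mA.

I_D = 0.236 mA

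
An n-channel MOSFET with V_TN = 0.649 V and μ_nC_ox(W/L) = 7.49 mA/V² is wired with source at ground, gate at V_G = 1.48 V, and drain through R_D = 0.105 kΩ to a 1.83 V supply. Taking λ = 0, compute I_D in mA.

V_GS = V_G = 1.48 V, so V_ov = 1.48 − 0.649 = 0.831 V.
Assume saturation: I_D = ½ k_n V_ov² = 0.5 × 7.49 × 0.831² = 2.59 mA, giving V_DS = V_DD − I_D R_D = 1.83 − 2.59 × 0.105 = 1.56 V.
V_DS = 1.56 V ≥ V_ov = 0.831 V, confirming saturation.

I_D = 2.59 mA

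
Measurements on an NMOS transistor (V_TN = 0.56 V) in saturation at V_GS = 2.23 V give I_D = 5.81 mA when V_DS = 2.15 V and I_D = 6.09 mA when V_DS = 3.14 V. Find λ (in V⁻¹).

λ = 0.0544 V⁻¹

With V_GS fixed, I_D ∝ (1 + λ V_DS) in saturation, so I_D2/I_D1 = (1 + λ V_DS2)/(1 + λ V_DS1).
6.09/5.81 = 1.048 = (1 + 3.14 λ)/(1 + 2.15 λ).
Solving: λ (I_D1 V_DS2 − I_D2 V_DS1) = I_D2 − I_D1, so λ = (6.09 − 5.81) / (5.81 × 3.14 − 6.09 × 2.15) = 0.28 / 5.15 = 0.0544 V⁻¹.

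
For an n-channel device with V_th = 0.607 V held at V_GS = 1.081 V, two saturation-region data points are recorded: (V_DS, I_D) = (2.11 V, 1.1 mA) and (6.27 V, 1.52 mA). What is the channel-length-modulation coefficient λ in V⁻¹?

With V_GS fixed, I_D ∝ (1 + λ V_DS) in saturation, so I_D2/I_D1 = (1 + λ V_DS2)/(1 + λ V_DS1).
1.52/1.1 = 1.382 = (1 + 6.27 λ)/(1 + 2.11 λ).
Solving: λ (I_D1 V_DS2 − I_D2 V_DS1) = I_D2 − I_D1, so λ = (1.52 − 1.1) / (1.1 × 6.27 − 1.52 × 2.11) = 0.42 / 3.69 = 0.114 V⁻¹.

λ = 0.114 V⁻¹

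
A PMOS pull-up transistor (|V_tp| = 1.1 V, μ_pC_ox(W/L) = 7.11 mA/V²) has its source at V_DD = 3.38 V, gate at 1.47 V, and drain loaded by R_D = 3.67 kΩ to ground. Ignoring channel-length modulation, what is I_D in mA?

V_SG = V_DD − V_G = 3.38 − 1.47 = 1.91 V, so V_ov = 1.91 − 1.1 = 0.81 V.
Assume saturation: I_D = ½ k_p V_ov² = 0.5 × 7.11 × 0.81² = 2.33 mA, giving V_SD = V_DD − I_D R_D = 3.38 − 2.33 × 3.67 = -5.18 V.
But -5.18 V < V_ov = 0.81 V, so the device is actually in triode.
In triode I_D = k_p[V_ov V_SD − ½ V_SD²] and I_D = (V_DD − V_SD)/R_D. Equating: 13 V_SD² − 22.14 V_SD + 3.38 = 0, giving V_SD = 0.17 V (the root below V_ov).
I_D = (3.38 − 0.17) / 3.67 = 0.875 mA.

I_D = 0.875 mA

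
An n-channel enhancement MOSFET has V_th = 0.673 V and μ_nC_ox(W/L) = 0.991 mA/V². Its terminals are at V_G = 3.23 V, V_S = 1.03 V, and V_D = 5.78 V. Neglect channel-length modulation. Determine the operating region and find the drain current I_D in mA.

V_GS = V_G − V_S = 3.23 − 1.03 = 2.2 V; V_DS = V_D − V_S = 5.78 − 1.03 = 4.75 V.
V_ov = V_GS − V_th = 2.2 − 0.673 = 1.53 V.
Since V_DS = 4.75 V ≥ V_ov = 1.53 V, the device is in saturation.
I_D = ½ k_n V_ov² = 0.5 × 0.991 × 1.53² = 1.16 mA.

Saturation; I_D = 1.16 mA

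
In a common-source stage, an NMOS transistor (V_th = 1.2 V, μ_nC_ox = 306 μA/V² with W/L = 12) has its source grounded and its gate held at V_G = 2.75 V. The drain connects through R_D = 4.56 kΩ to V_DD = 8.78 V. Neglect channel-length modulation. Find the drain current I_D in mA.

I_D = 1.84 mA

V_GS = V_G = 2.75 V, so V_ov = 2.75 − 1.2 = 1.55 V.
k_n = μ_nC_ox · (W/L) = 3.672 mA/V².
Assume saturation: I_D = ½ k_n V_ov² = 0.5 × 3.672 × 1.55² = 4.41 mA, giving V_DS = V_DD − I_D R_D = 8.78 − 4.41 × 4.56 = -11.3 V.
But -11.3 V < V_ov = 1.55 V, so the device is actually in triode.
In triode I_D = k_n[V_ov V_DS − ½ V_DS²] and I_D = (V_DD − V_DS)/R_D. Equating: 8.37 V_DS² − 26.95 V_DS + 8.78 = 0, giving V_DS = 0.368 V (the root below V_ov).
I_D = (8.78 − 0.368) / 4.56 = 1.84 mA.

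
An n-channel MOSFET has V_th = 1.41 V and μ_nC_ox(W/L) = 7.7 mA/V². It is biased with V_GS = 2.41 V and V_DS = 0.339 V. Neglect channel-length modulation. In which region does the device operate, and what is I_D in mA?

V_ov = V_GS − V_th = 2.41 − 1.41 = 1 V.
Since V_DS = 0.339 V < V_ov = 1 V, the device is in the triode region.
I_D = k_n [V_ov · V_DS − ½ V_DS²] = 7.7 × [1 × 0.339 − 0.5 × 0.339²] = 2.17 mA.

Triode; I_D = 2.17 mA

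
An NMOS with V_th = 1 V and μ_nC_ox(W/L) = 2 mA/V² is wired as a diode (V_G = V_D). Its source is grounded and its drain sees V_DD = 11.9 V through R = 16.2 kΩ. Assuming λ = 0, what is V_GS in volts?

V_GS = 1.79 V

With gate tied to drain, V_GS = V_DS ≥ V_GS − V_th, so the device is in saturation.
KCL at the drain: ½ k_n (V_GS − V_th)² = (V_DD − V_GS)/R.
Let x = V_GS − 1. Then 16.2 x² + x − 10.9 = 0, giving x = 0.79 V (positive root), so V_GS = 1.79 V.
I_D = (V_DD − V_GS)/R = (11.9 − 1.79) / 16.2 = 0.624 mA.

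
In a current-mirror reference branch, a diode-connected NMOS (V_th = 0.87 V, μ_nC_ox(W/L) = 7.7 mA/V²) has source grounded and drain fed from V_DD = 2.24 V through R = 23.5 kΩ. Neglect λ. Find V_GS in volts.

V_GS = 0.988 V

With gate tied to drain, V_GS = V_DS ≥ V_GS − V_th, so the device is in saturation.
KCL at the drain: ½ k_n (V_GS − V_th)² = (V_DD − V_GS)/R.
Let x = V_GS − 0.87. Then 90.5 x² + x − 1.37 = 0, giving x = 0.118 V (positive root), so V_GS = 0.988 V.
I_D = (V_DD − V_GS)/R = (2.24 − 0.988) / 23.5 = 0.0533 mA.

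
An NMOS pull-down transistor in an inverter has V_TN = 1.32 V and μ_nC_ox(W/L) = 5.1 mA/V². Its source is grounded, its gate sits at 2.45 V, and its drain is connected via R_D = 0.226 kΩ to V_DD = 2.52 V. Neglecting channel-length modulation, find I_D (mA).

I_D = 3.26 mA

V_GS = V_G = 2.45 V, so V_ov = 2.45 − 1.32 = 1.13 V.
Assume saturation: I_D = ½ k_n V_ov² = 0.5 × 5.1 × 1.13² = 3.26 mA, giving V_DS = V_DD − I_D R_D = 2.52 − 3.26 × 0.226 = 1.78 V.
V_DS = 1.78 V ≥ V_ov = 1.13 V, confirming saturation.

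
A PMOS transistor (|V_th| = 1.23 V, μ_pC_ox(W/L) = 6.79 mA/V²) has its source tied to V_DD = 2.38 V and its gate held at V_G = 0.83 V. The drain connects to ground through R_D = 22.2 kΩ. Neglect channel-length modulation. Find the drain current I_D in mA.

I_D = 0.105 mA

V_SG = V_DD − V_G = 2.38 − 0.83 = 1.55 V, so V_ov = 1.55 − 1.23 = 0.32 V.
Assume saturation: I_D = ½ k_p V_ov² = 0.5 × 6.79 × 0.32² = 0.348 mA, giving V_SD = V_DD − I_D R_D = 2.38 − 0.348 × 22.2 = -5.34 V.
But -5.34 V < V_ov = 0.32 V, so the device is actually in triode.
In triode I_D = k_p[V_ov V_SD − ½ V_SD²] and I_D = (V_DD − V_SD)/R_D. Equating: 75.4 V_SD² − 49.24 V_SD + 2.38 = 0, giving V_SD = 0.0526 V (the root below V_ov).
I_D = (2.38 − 0.0526) / 22.2 = 0.105 mA.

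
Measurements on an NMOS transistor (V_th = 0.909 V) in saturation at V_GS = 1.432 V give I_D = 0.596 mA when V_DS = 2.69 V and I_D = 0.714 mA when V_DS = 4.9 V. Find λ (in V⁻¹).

λ = 0.118 V⁻¹

With V_GS fixed, I_D ∝ (1 + λ V_DS) in saturation, so I_D2/I_D1 = (1 + λ V_DS2)/(1 + λ V_DS1).
0.714/0.596 = 1.198 = (1 + 4.9 λ)/(1 + 2.69 λ).
Solving: λ (I_D1 V_DS2 − I_D2 V_DS1) = I_D2 − I_D1, so λ = (0.714 − 0.596) / (0.596 × 4.9 − 0.714 × 2.69) = 0.118 / 1 = 0.118 V⁻¹.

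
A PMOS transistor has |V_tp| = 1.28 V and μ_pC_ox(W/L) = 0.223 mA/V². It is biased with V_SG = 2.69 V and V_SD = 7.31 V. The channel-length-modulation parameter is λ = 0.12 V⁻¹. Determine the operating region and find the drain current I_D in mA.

Saturation; I_D = 0.416 mA

V_ov = V_SG − |V_tp| = 2.69 − 1.28 = 1.41 V.
Since V_SD = 7.31 V ≥ V_ov = 1.41 V, the device is in saturation.
I_D = ½ k_p V_ov² (1 + λ V_SD) = 0.5 × 0.223 × 1.41² × (1 + 0.12 × 7.31) = 0.416 mA.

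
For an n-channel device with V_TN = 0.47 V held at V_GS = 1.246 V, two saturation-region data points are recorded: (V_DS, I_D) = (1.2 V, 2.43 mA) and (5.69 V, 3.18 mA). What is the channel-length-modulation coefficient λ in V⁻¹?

λ = 0.0749 V⁻¹

With V_GS fixed, I_D ∝ (1 + λ V_DS) in saturation, so I_D2/I_D1 = (1 + λ V_DS2)/(1 + λ V_DS1).
3.18/2.43 = 1.309 = (1 + 5.69 λ)/(1 + 1.2 λ).
Solving: λ (I_D1 V_DS2 − I_D2 V_DS1) = I_D2 − I_D1, so λ = (3.18 − 2.43) / (2.43 × 5.69 − 3.18 × 1.2) = 0.75 / 10 = 0.0749 V⁻¹.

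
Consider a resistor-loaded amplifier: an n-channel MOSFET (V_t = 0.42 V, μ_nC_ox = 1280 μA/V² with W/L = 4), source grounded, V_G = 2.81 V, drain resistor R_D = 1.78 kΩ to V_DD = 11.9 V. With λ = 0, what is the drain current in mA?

I_D = 6.35 mA

V_GS = V_G = 2.81 V, so V_ov = 2.81 − 0.42 = 2.39 V.
k_n = μ_nC_ox · (W/L) = 5.12 mA/V².
Assume saturation: I_D = ½ k_n V_ov² = 0.5 × 5.12 × 2.39² = 14.6 mA, giving V_DS = V_DD − I_D R_D = 11.9 − 14.6 × 1.78 = -14.1 V.
But -14.1 V < V_ov = 2.39 V, so the device is actually in triode.
In triode I_D = k_n[V_ov V_DS − ½ V_DS²] and I_D = (V_DD − V_DS)/R_D. Equating: 4.56 V_DS² − 22.78 V_DS + 11.9 = 0, giving V_DS = 0.593 V (the root below V_ov).
I_D = (11.9 − 0.593) / 1.78 = 6.35 mA.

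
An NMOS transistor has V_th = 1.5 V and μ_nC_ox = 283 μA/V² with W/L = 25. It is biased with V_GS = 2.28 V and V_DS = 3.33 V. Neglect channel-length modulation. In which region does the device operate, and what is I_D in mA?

k_n = μ_nC_ox · (W/L) = 7.075 mA/V².
V_ov = V_GS − V_th = 2.28 − 1.5 = 0.78 V.
Since V_DS = 3.33 V ≥ V_ov = 0.78 V, the device is in saturation.
I_D = ½ k_n V_ov² = 0.5 × 7.075 × 0.78² = 2.15 mA.

Saturation; I_D = 2.15 mA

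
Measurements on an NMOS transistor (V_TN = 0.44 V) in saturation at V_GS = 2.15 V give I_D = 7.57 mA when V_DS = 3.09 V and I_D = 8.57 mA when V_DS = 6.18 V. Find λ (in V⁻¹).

With V_GS fixed, I_D ∝ (1 + λ V_DS) in saturation, so I_D2/I_D1 = (1 + λ V_DS2)/(1 + λ V_DS1).
8.57/7.57 = 1.132 = (1 + 6.18 λ)/(1 + 3.09 λ).
Solving: λ (I_D1 V_DS2 − I_D2 V_DS1) = I_D2 − I_D1, so λ = (8.57 − 7.57) / (7.57 × 6.18 − 8.57 × 3.09) = 1 / 20.3 = 0.0493 V⁻¹.

λ = 0.0493 V⁻¹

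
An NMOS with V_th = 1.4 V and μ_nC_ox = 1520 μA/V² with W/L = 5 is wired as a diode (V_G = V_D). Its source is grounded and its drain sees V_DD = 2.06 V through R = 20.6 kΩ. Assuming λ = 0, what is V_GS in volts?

With gate tied to drain, V_GS = V_DS ≥ V_GS − V_th, so the device is in saturation.
k_n = μ_nC_ox · (W/L) = 7.6 mA/V².
KCL at the drain: ½ k_n (V_GS − V_th)² = (V_DD − V_GS)/R.
Let x = V_GS − 1.4. Then 78.3 x² + x − 0.66 = 0, giving x = 0.0857 V (positive root), so V_GS = 1.49 V.
I_D = (V_DD − V_GS)/R = (2.06 − 1.49) / 20.6 = 0.0279 mA.

V_GS = 1.49 V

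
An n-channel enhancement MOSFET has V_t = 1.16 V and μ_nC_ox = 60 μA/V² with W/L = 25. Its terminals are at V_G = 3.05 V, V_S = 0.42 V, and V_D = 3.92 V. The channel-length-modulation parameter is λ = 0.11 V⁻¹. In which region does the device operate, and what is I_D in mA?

V_GS = V_G − V_S = 3.05 − 0.42 = 2.63 V; V_DS = V_D − V_S = 3.92 − 0.42 = 3.5 V.
k_n = μ_nC_ox · (W/L) = 1.5 mA/V².
V_ov = V_GS − V_t = 2.63 − 1.16 = 1.47 V.
Since V_DS = 3.5 V ≥ V_ov = 1.47 V, the device is in saturation.
I_D = ½ k_n V_ov² (1 + λ V_DS) = 0.5 × 1.5 × 1.47² × (1 + 0.11 × 3.5) = 2.24 mA.

Saturation; I_D = 2.24 mA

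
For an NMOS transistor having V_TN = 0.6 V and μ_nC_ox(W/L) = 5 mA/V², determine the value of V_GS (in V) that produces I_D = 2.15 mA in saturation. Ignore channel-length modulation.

In saturation I_D = ½ k_n (V_GS − V_TN)², so V_GS − V_TN = √(2 I_D / k_n) = √(2 × 2.15 / 5) = 0.927 V.
V_GS = 0.6 + 0.927 = 1.53 V.

V_GS = 1.53 V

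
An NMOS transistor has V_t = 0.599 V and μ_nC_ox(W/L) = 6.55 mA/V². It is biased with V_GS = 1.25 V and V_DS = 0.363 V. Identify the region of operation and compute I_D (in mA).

V_ov = V_GS − V_t = 1.25 − 0.599 = 0.651 V.
Since V_DS = 0.363 V < V_ov = 0.651 V, the device is in the triode region.
I_D = k_n [V_ov · V_DS − ½ V_DS²] = 6.55 × [0.651 × 0.363 − 0.5 × 0.363²] = 1.12 mA.

Triode; I_D = 1.12 mA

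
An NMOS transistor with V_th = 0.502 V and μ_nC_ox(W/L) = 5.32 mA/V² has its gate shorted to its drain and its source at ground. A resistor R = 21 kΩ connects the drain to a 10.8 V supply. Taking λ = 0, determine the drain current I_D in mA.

With gate tied to drain, V_GS = V_DS ≥ V_GS − V_th, so the device is in saturation.
KCL at the drain: ½ k_n (V_GS − V_th)² = (V_DD − V_GS)/R.
Let x = V_GS − 0.502. Then 55.9 x² + x − 10.3 = 0, giving x = 0.421 V (positive root), so V_GS = 0.923 V.
I_D = (V_DD − V_GS)/R = (10.8 − 0.923) / 21 = 0.47 mA.

I_D = 0.470 mA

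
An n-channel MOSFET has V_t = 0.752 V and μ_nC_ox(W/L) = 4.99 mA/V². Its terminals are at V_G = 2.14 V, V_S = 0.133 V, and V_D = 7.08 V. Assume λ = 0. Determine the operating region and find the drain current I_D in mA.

V_GS = V_G − V_S = 2.14 − 0.133 = 2.01 V; V_DS = V_D − V_S = 7.08 − 0.133 = 6.95 V.
V_ov = V_GS − V_t = 2.01 − 0.752 = 1.26 V.
Since V_DS = 6.95 V ≥ V_ov = 1.26 V, the device is in saturation.
I_D = ½ k_n V_ov² = 0.5 × 4.99 × 1.26² = 3.93 mA.

Saturation; I_D = 3.93 mA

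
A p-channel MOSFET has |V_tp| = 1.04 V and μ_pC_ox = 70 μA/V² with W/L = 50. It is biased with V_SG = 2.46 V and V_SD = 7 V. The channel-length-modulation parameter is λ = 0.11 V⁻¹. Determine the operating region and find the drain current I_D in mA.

Saturation; I_D = 6.25 mA

k_p = μ_pC_ox · (W/L) = 3.5 mA/V².
V_ov = V_SG − |V_tp| = 2.46 − 1.04 = 1.42 V.
Since V_SD = 7 V ≥ V_ov = 1.42 V, the device is in saturation.
I_D = ½ k_p V_ov² (1 + λ V_SD) = 0.5 × 3.5 × 1.42² × (1 + 0.11 × 7) = 6.25 mA.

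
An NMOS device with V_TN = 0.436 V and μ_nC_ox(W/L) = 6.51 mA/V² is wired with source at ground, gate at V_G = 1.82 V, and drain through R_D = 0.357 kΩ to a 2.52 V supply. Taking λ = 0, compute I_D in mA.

V_GS = V_G = 1.82 V, so V_ov = 1.82 − 0.436 = 1.38 V.
Assume saturation: I_D = ½ k_n V_ov² = 0.5 × 6.51 × 1.38² = 6.23 mA, giving V_DS = V_DD − I_D R_D = 2.52 − 6.23 × 0.357 = 0.294 V.
But 0.294 V < V_ov = 1.38 V, so the device is actually in triode.
In triode I_D = k_n[V_ov V_DS − ½ V_DS²] and I_D = (V_DD − V_DS)/R_D. Equating: 1.16 V_DS² − 4.217 V_DS + 2.52 = 0, giving V_DS = 0.755 V (the root below V_ov).
I_D = (2.52 − 0.755) / 0.357 = 4.95 mA.

I_D = 4.95 mA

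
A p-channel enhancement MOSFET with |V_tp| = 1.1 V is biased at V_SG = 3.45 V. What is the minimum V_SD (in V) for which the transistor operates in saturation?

V_SD,sat = 2.35 V

The boundary between triode and saturation is V_SD = V_SG − |V_tp| = V_ov.
V_ov = 3.45 − 1.1 = 2.35 V.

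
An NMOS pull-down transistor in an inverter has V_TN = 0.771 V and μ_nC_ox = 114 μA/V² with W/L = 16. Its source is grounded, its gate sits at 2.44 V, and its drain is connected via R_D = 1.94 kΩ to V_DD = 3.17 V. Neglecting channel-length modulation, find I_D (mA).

V_GS = V_G = 2.44 V, so V_ov = 2.44 − 0.771 = 1.67 V.
k_n = μ_nC_ox · (W/L) = 1.824 mA/V².
Assume saturation: I_D = ½ k_n V_ov² = 0.5 × 1.824 × 1.67² = 2.54 mA, giving V_DS = V_DD − I_D R_D = 3.17 − 2.54 × 1.94 = -1.76 V.
But -1.76 V < V_ov = 1.67 V, so the device is actually in triode.
In triode I_D = k_n[V_ov V_DS − ½ V_DS²] and I_D = (V_DD − V_DS)/R_D. Equating: 1.77 V_DS² − 6.906 V_DS + 3.17 = 0, giving V_DS = 0.531 V (the root below V_ov).
I_D = (3.17 − 0.531) / 1.94 = 1.36 mA.

I_D = 1.36 mA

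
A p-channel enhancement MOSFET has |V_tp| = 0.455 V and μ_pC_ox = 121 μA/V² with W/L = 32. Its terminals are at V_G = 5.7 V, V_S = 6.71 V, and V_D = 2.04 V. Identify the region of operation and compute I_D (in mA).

Saturation; I_D = 0.596 mA

V_SG = V_S − V_G = 6.71 − 5.7 = 1.01 V; V_SD = V_S − V_D = 6.71 − 2.04 = 4.67 V.
k_p = μ_pC_ox · (W/L) = 3.872 mA/V².
V_ov = V_SG − |V_tp| = 1.01 − 0.455 = 0.555 V.
Since V_SD = 4.67 V ≥ V_ov = 0.555 V, the device is in saturation.
I_D = ½ k_p V_ov² = 0.5 × 3.872 × 0.555² = 0.596 mA.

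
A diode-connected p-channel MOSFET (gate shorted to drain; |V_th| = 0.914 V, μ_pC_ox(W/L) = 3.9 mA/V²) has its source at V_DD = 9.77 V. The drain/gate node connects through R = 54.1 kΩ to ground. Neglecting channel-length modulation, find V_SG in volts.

With gate tied to drain, V_SG = V_SD ≥ V_SG − |V_th|, so the device is in saturation.
KCL at the drain: ½ k_p (V_SG − |V_th|)² = (V_DD − V_SG)/R.
Let x = V_SG − 0.914. Then 105 x² + x − 8.856 = 0, giving x = 0.285 V (positive root), so V_SG = 1.2 V.
I_D = (V_DD − V_SG)/R = (9.77 − 1.2) / 54.1 = 0.158 mA.

V_SG = 1.20 V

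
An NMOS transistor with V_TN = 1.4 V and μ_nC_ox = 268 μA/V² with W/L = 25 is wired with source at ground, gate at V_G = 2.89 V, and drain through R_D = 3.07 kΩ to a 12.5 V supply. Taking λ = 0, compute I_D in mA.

I_D = 3.92 mA

V_GS = V_G = 2.89 V, so V_ov = 2.89 − 1.4 = 1.49 V.
k_n = μ_nC_ox · (W/L) = 6.7 mA/V².
Assume saturation: I_D = ½ k_n V_ov² = 0.5 × 6.7 × 1.49² = 7.44 mA, giving V_DS = V_DD − I_D R_D = 12.5 − 7.44 × 3.07 = -10.3 V.
But -10.3 V < V_ov = 1.49 V, so the device is actually in triode.
In triode I_D = k_n[V_ov V_DS − ½ V_DS²] and I_D = (V_DD − V_DS)/R_D. Equating: 10.3 V_DS² − 31.65 V_DS + 12.5 = 0, giving V_DS = 0.465 V (the root below V_ov).
I_D = (12.5 − 0.465) / 3.07 = 3.92 mA.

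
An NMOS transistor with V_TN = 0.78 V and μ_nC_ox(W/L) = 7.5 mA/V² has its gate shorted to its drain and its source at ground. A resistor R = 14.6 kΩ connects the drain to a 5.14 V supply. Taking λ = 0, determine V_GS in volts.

V_GS = 1.05 V

With gate tied to drain, V_GS = V_DS ≥ V_GS − V_TN, so the device is in saturation.
KCL at the drain: ½ k_n (V_GS − V_TN)² = (V_DD − V_GS)/R.
Let x = V_GS − 0.78. Then 54.8 x² + x − 4.36 = 0, giving x = 0.273 V (positive root), so V_GS = 1.05 V.
I_D = (V_DD − V_GS)/R = (5.14 − 1.05) / 14.6 = 0.28 mA.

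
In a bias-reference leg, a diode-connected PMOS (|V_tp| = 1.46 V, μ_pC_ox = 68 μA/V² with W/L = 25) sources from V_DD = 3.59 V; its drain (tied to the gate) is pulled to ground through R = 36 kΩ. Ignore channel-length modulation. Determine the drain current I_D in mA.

With gate tied to drain, V_SG = V_SD ≥ V_SG − |V_tp|, so the device is in saturation.
k_p = μ_pC_ox · (W/L) = 1.7 mA/V².
KCL at the drain: ½ k_p (V_SG − |V_tp|)² = (V_DD − V_SG)/R.
Let x = V_SG − 1.46. Then 30.6 x² + x − 2.13 = 0, giving x = 0.248 V (positive root), so V_SG = 1.71 V.
I_D = (V_DD − V_SG)/R = (3.59 − 1.71) / 36 = 0.0523 mA.

I_D = 0.0523 mA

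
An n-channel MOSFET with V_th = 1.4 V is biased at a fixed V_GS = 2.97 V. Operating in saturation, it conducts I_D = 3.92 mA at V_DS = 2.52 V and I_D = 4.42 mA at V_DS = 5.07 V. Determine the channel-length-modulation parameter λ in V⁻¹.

λ = 0.0572 V⁻¹

With V_GS fixed, I_D ∝ (1 + λ V_DS) in saturation, so I_D2/I_D1 = (1 + λ V_DS2)/(1 + λ V_DS1).
4.42/3.92 = 1.128 = (1 + 5.07 λ)/(1 + 2.52 λ).
Solving: λ (I_D1 V_DS2 − I_D2 V_DS1) = I_D2 − I_D1, so λ = (4.42 − 3.92) / (3.92 × 5.07 − 4.42 × 2.52) = 0.5 / 8.74 = 0.0572 V⁻¹.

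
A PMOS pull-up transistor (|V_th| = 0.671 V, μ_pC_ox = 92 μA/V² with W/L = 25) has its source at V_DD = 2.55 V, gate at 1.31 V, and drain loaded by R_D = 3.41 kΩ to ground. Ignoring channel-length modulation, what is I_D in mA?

I_D = 0.372 mA

V_SG = V_DD − V_G = 2.55 − 1.31 = 1.24 V, so V_ov = 1.24 − 0.671 = 0.569 V.
k_p = μ_pC_ox · (W/L) = 2.3 mA/V².
Assume saturation: I_D = ½ k_p V_ov² = 0.5 × 2.3 × 0.569² = 0.372 mA, giving V_SD = V_DD − I_D R_D = 2.55 − 0.372 × 3.41 = 1.28 V.
V_SD = 1.28 V ≥ V_ov = 0.569 V, confirming saturation.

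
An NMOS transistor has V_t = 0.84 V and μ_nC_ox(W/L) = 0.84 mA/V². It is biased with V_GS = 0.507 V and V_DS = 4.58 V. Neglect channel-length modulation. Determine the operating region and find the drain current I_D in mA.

V_GS = 0.507 V < V_t = 0.84 V, so the transistor is in cutoff.

Cutoff; I_D = 0 mA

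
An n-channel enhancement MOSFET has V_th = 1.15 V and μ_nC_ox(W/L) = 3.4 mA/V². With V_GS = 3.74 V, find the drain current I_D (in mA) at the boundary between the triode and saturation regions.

I_D = 11.4 mA

At the boundary V_DS = V_ov = V_GS − V_th = 3.74 − 1.15 = 2.59 V.
I_D = ½ k_n V_ov² = 0.5 × 3.4 × 2.59² = 11.4 mA.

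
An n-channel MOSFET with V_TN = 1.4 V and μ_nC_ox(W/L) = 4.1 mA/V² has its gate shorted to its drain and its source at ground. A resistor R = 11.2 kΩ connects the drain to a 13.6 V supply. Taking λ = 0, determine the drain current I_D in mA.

I_D = 1.03 mA

With gate tied to drain, V_GS = V_DS ≥ V_GS − V_TN, so the device is in saturation.
KCL at the drain: ½ k_n (V_GS − V_TN)² = (V_DD − V_GS)/R.
Let x = V_GS − 1.4. Then 23 x² + x − 12.2 = 0, giving x = 0.707 V (positive root), so V_GS = 2.11 V.
I_D = (V_DD − V_GS)/R = (13.6 − 2.11) / 11.2 = 1.03 mA.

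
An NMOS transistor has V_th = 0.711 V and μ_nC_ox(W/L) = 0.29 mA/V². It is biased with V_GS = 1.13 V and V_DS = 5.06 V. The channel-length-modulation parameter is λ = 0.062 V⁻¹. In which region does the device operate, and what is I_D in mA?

Saturation; I_D = 0.0334 mA

V_ov = V_GS − V_th = 1.13 − 0.711 = 0.419 V.
Since V_DS = 5.06 V ≥ V_ov = 0.419 V, the device is in saturation.
I_D = ½ k_n V_ov² (1 + λ V_DS) = 0.5 × 0.29 × 0.419² × (1 + 0.062 × 5.06) = 0.0334 mA.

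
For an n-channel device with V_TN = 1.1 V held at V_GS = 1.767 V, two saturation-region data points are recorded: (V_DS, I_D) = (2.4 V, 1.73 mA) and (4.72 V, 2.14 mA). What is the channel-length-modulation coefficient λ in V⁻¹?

λ = 0.135 V⁻¹

With V_GS fixed, I_D ∝ (1 + λ V_DS) in saturation, so I_D2/I_D1 = (1 + λ V_DS2)/(1 + λ V_DS1).
2.14/1.73 = 1.237 = (1 + 4.72 λ)/(1 + 2.4 λ).
Solving: λ (I_D1 V_DS2 − I_D2 V_DS1) = I_D2 − I_D1, so λ = (2.14 − 1.73) / (1.73 × 4.72 − 2.14 × 2.4) = 0.41 / 3.03 = 0.135 V⁻¹.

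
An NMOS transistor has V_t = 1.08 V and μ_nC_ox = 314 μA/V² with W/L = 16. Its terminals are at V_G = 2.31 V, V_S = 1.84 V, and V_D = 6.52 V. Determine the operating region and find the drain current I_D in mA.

Cutoff; I_D = 0 mA

V_GS = V_G − V_S = 2.31 − 1.84 = 0.47 V; V_DS = V_D − V_S = 6.52 − 1.84 = 4.68 V.
V_GS = 0.47 V < V_t = 1.08 V, so the transistor is in cutoff.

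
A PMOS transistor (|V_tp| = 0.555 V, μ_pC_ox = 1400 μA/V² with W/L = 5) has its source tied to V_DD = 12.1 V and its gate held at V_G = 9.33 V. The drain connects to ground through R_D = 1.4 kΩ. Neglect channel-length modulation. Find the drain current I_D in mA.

V_SG = V_DD − V_G = 12.1 − 9.33 = 2.77 V, so V_ov = 2.77 − 0.555 = 2.21 V.
k_p = μ_pC_ox · (W/L) = 7 mA/V².
Assume saturation: I_D = ½ k_p V_ov² = 0.5 × 7 × 2.21² = 17.2 mA, giving V_SD = V_DD − I_D R_D = 12.1 − 17.2 × 1.4 = -11.9 V.
But -11.9 V < V_ov = 2.21 V, so the device is actually in triode.
In triode I_D = k_p[V_ov V_SD − ½ V_SD²] and I_D = (V_DD − V_SD)/R_D. Equating: 4.9 V_SD² − 22.71 V_SD + 12.1 = 0, giving V_SD = 0.614 V (the root below V_ov).
I_D = (12.1 − 0.614) / 1.4 = 8.2 mA.

I_D = 8.20 mA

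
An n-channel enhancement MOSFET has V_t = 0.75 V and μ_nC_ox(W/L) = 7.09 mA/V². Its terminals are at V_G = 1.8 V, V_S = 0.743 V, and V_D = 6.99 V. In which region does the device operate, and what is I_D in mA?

V_GS = V_G − V_S = 1.8 − 0.743 = 1.06 V; V_DS = V_D − V_S = 6.99 − 0.743 = 6.25 V.
V_ov = V_GS − V_t = 1.06 − 0.75 = 0.307 V.
Since V_DS = 6.25 V ≥ V_ov = 0.307 V, the device is in saturation.
I_D = ½ k_n V_ov² = 0.5 × 7.09 × 0.307² = 0.334 mA.

Saturation; I_D = 0.334 mA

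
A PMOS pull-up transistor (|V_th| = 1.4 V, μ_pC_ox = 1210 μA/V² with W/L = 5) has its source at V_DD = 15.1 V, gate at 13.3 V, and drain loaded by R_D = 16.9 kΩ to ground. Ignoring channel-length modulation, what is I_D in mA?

I_D = 0.484 mA

V_SG = V_DD − V_G = 15.1 − 13.3 = 1.8 V, so V_ov = 1.8 − 1.4 = 0.4 V.
k_p = μ_pC_ox · (W/L) = 6.05 mA/V².
Assume saturation: I_D = ½ k_p V_ov² = 0.5 × 6.05 × 0.4² = 0.484 mA, giving V_SD = V_DD − I_D R_D = 15.1 − 0.484 × 16.9 = 6.92 V.
V_SD = 6.92 V ≥ V_ov = 0.4 V, confirming saturation.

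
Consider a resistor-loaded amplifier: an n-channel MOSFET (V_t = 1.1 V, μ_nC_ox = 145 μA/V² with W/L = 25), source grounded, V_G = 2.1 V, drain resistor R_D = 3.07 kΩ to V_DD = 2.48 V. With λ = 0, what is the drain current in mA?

V_GS = V_G = 2.1 V, so V_ov = 2.1 − 1.1 = 1 V.
k_n = μ_nC_ox · (W/L) = 3.625 mA/V².
Assume saturation: I_D = ½ k_n V_ov² = 0.5 × 3.625 × 1² = 1.81 mA, giving V_DS = V_DD − I_D R_D = 2.48 − 1.81 × 3.07 = -3.08 V.
But -3.08 V < V_ov = 1 V, so the device is actually in triode.
In triode I_D = k_n[V_ov V_DS − ½ V_DS²] and I_D = (V_DD − V_DS)/R_D. Equating: 5.56 V_DS² − 12.13 V_DS + 2.48 = 0, giving V_DS = 0.228 V (the root below V_ov).
I_D = (2.48 − 0.228) / 3.07 = 0.733 mA.

I_D = 0.733 mA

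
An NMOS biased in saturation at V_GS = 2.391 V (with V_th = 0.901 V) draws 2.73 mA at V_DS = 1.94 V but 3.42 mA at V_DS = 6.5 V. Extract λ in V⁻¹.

With V_GS fixed, I_D ∝ (1 + λ V_DS) in saturation, so I_D2/I_D1 = (1 + λ V_DS2)/(1 + λ V_DS1).
3.42/2.73 = 1.253 = (1 + 6.5 λ)/(1 + 1.94 λ).
Solving: λ (I_D1 V_DS2 − I_D2 V_DS1) = I_D2 − I_D1, so λ = (3.42 − 2.73) / (2.73 × 6.5 − 3.42 × 1.94) = 0.69 / 11.1 = 0.0621 V⁻¹.

λ = 0.0621 V⁻¹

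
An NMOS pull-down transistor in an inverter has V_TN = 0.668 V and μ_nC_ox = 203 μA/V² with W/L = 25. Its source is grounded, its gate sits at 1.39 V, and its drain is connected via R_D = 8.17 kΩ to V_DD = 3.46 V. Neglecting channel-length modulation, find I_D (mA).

V_GS = V_G = 1.39 V, so V_ov = 1.39 − 0.668 = 0.722 V.
k_n = μ_nC_ox · (W/L) = 5.075 mA/V².
Assume saturation: I_D = ½ k_n V_ov² = 0.5 × 5.075 × 0.722² = 1.32 mA, giving V_DS = V_DD − I_D R_D = 3.46 − 1.32 × 8.17 = -7.35 V.
But -7.35 V < V_ov = 0.722 V, so the device is actually in triode.
In triode I_D = k_n[V_ov V_DS − ½ V_DS²] and I_D = (V_DD − V_DS)/R_D. Equating: 20.7 V_DS² − 30.94 V_DS + 3.46 = 0, giving V_DS = 0.122 V (the root below V_ov).
I_D = (3.46 − 0.122) / 8.17 = 0.409 mA.

I_D = 0.409 mA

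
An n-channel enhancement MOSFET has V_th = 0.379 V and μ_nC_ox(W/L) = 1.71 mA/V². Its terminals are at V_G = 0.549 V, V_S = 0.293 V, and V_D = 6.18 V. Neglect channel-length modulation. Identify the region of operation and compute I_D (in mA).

V_GS = V_G − V_S = 0.549 − 0.293 = 0.256 V; V_DS = V_D − V_S = 6.18 − 0.293 = 5.89 V.
V_GS = 0.256 V < V_th = 0.379 V, so the transistor is in cutoff.

Cutoff; I_D = 0 mA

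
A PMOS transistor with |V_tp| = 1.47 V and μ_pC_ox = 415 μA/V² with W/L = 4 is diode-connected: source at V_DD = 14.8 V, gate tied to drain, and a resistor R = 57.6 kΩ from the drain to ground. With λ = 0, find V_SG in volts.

With gate tied to drain, V_SG = V_SD ≥ V_SG − |V_tp|, so the device is in saturation.
k_p = μ_pC_ox · (W/L) = 1.66 mA/V².
KCL at the drain: ½ k_p (V_SG − |V_tp|)² = (V_DD − V_SG)/R.
Let x = V_SG − 1.47. Then 47.8 x² + x − 13.33 = 0, giving x = 0.518 V (positive root), so V_SG = 1.99 V.
I_D = (V_DD − V_SG)/R = (14.8 − 1.99) / 57.6 = 0.222 mA.

V_SG = 1.99 V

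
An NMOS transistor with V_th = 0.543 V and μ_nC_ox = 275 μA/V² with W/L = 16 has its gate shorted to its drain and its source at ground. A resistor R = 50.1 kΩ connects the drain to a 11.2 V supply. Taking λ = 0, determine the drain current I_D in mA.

I_D = 0.207 mA

With gate tied to drain, V_GS = V_DS ≥ V_GS − V_th, so the device is in saturation.
k_n = μ_nC_ox · (W/L) = 4.4 mA/V².
KCL at the drain: ½ k_n (V_GS − V_th)² = (V_DD − V_GS)/R.
Let x = V_GS − 0.543. Then 110 x² + x − 10.66 = 0, giving x = 0.306 V (positive root), so V_GS = 0.849 V.
I_D = (V_DD − V_GS)/R = (11.2 − 0.849) / 50.1 = 0.207 mA.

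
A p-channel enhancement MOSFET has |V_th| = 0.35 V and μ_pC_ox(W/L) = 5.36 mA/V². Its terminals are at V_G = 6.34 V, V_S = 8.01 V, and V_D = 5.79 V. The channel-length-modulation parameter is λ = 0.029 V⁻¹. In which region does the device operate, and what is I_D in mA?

Saturation; I_D = 4.97 mA

V_SG = V_S − V_G = 8.01 − 6.34 = 1.67 V; V_SD = V_S − V_D = 8.01 − 5.79 = 2.22 V.
V_ov = V_SG − |V_th| = 1.67 − 0.35 = 1.32 V.
Since V_SD = 2.22 V ≥ V_ov = 1.32 V, the device is in saturation.
I_D = ½ k_p V_ov² (1 + λ V_SD) = 0.5 × 5.36 × 1.32² × (1 + 0.029 × 2.22) = 4.97 mA.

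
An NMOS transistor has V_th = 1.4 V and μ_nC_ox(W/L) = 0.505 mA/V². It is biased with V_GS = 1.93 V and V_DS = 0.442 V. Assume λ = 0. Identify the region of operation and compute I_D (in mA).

V_ov = V_GS − V_th = 1.93 − 1.4 = 0.53 V.
Since V_DS = 0.442 V < V_ov = 0.53 V, the device is in the triode region.
I_D = k_n [V_ov · V_DS − ½ V_DS²] = 0.505 × [0.53 × 0.442 − 0.5 × 0.442²] = 0.069 mA.

Triode; I_D = 0.0690 mA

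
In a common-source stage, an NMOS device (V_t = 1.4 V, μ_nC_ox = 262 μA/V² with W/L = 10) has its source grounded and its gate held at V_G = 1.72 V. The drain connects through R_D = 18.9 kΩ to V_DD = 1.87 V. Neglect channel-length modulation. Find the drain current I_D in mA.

V_GS = V_G = 1.72 V, so V_ov = 1.72 − 1.4 = 0.32 V.
k_n = μ_nC_ox · (W/L) = 2.62 mA/V².
Assume saturation: I_D = ½ k_n V_ov² = 0.5 × 2.62 × 0.32² = 0.134 mA, giving V_DS = V_DD − I_D R_D = 1.87 − 0.134 × 18.9 = -0.665 V.
But -0.665 V < V_ov = 0.32 V, so the device is actually in triode.
In triode I_D = k_n[V_ov V_DS − ½ V_DS²] and I_D = (V_DD − V_DS)/R_D. Equating: 24.8 V_DS² − 16.85 V_DS + 1.87 = 0, giving V_DS = 0.14 V (the root below V_ov).
I_D = (1.87 − 0.14) / 18.9 = 0.0916 mA.

I_D = 0.0916 mA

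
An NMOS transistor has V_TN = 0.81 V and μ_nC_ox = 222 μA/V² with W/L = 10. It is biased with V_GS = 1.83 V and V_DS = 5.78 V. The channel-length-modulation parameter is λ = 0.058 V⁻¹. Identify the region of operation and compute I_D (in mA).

k_n = μ_nC_ox · (W/L) = 2.22 mA/V².
V_ov = V_GS − V_TN = 1.83 − 0.81 = 1.02 V.
Since V_DS = 5.78 V ≥ V_ov = 1.02 V, the device is in saturation.
I_D = ½ k_n V_ov² (1 + λ V_DS) = 0.5 × 2.22 × 1.02² × (1 + 0.058 × 5.78) = 1.54 mA.

Saturation; I_D = 1.54 mA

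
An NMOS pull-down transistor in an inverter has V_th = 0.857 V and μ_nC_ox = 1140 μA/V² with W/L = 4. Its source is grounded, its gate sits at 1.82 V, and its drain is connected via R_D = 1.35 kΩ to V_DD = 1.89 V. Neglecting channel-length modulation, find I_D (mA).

V_GS = V_G = 1.82 V, so V_ov = 1.82 − 0.857 = 0.963 V.
k_n = μ_nC_ox · (W/L) = 4.56 mA/V².
Assume saturation: I_D = ½ k_n V_ov² = 0.5 × 4.56 × 0.963² = 2.11 mA, giving V_DS = V_DD − I_D R_D = 1.89 − 2.11 × 1.35 = -0.964 V.
But -0.964 V < V_ov = 0.963 V, so the device is actually in triode.
In triode I_D = k_n[V_ov V_DS − ½ V_DS²] and I_D = (V_DD − V_DS)/R_D. Equating: 3.08 V_DS² − 6.928 V_DS + 1.89 = 0, giving V_DS = 0.318 V (the root below V_ov).
I_D = (1.89 − 0.318) / 1.35 = 1.16 mA.

I_D = 1.16 mA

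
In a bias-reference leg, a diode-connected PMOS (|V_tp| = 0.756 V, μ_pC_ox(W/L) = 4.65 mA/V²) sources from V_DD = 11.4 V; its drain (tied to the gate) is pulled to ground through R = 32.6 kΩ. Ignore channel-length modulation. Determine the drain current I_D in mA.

With gate tied to drain, V_SG = V_SD ≥ V_SG − |V_tp|, so the device is in saturation.
KCL at the drain: ½ k_p (V_SG − |V_tp|)² = (V_DD − V_SG)/R.
Let x = V_SG − 0.756. Then 75.8 x² + x − 10.64 = 0, giving x = 0.368 V (positive root), so V_SG = 1.12 V.
I_D = (V_DD − V_SG)/R = (11.4 − 1.12) / 32.6 = 0.315 mA.

I_D = 0.315 mA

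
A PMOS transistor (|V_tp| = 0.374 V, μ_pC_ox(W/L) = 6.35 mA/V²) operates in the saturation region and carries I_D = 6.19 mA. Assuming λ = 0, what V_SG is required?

V_SG = 1.77 V

In saturation I_D = ½ k_p (V_SG − |V_tp|)², so V_SG − |V_tp| = √(2 I_D / k_p) = √(2 × 6.19 / 6.35) = 1.4 V.
V_SG = 0.374 + 1.4 = 1.77 V.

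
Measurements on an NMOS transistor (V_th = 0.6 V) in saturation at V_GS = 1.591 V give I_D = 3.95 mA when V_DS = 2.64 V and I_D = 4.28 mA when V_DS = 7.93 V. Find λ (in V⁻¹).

λ = 0.0165 V⁻¹

With V_GS fixed, I_D ∝ (1 + λ V_DS) in saturation, so I_D2/I_D1 = (1 + λ V_DS2)/(1 + λ V_DS1).
4.28/3.95 = 1.084 = (1 + 7.93 λ)/(1 + 2.64 λ).
Solving: λ (I_D1 V_DS2 − I_D2 V_DS1) = I_D2 − I_D1, so λ = (4.28 − 3.95) / (3.95 × 7.93 − 4.28 × 2.64) = 0.33 / 20 = 0.0165 V⁻¹.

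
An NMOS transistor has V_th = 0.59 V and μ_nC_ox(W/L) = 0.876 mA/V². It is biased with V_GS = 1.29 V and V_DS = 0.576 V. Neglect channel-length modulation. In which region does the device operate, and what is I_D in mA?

V_ov = V_GS − V_th = 1.29 − 0.59 = 0.7 V.
Since V_DS = 0.576 V < V_ov = 0.7 V, the device is in the triode region.
I_D = k_n [V_ov · V_DS − ½ V_DS²] = 0.876 × [0.7 × 0.576 − 0.5 × 0.576²] = 0.208 mA.

Triode; I_D = 0.208 mA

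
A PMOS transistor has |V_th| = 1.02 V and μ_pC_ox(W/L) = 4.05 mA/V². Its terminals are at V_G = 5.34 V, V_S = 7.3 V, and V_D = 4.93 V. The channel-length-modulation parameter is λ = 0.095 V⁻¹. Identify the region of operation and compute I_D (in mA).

Saturation; I_D = 2.19 mA

V_SG = V_S − V_G = 7.3 − 5.34 = 1.96 V; V_SD = V_S − V_D = 7.3 − 4.93 = 2.37 V.
V_ov = V_SG − |V_th| = 1.96 − 1.02 = 0.94 V.
Since V_SD = 2.37 V ≥ V_ov = 0.94 V, the device is in saturation.
I_D = ½ k_p V_ov² (1 + λ V_SD) = 0.5 × 4.05 × 0.94² × (1 + 0.095 × 2.37) = 2.19 mA.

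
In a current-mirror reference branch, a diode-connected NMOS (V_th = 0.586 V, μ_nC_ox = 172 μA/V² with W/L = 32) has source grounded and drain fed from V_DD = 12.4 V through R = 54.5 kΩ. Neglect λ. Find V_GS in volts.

With gate tied to drain, V_GS = V_DS ≥ V_GS − V_th, so the device is in saturation.
k_n = μ_nC_ox · (W/L) = 5.504 mA/V².
KCL at the drain: ½ k_n (V_GS − V_th)² = (V_DD − V_GS)/R.
Let x = V_GS − 0.586. Then 150 x² + x − 11.81 = 0, giving x = 0.277 V (positive root), so V_GS = 0.863 V.
I_D = (V_DD − V_GS)/R = (12.4 − 0.863) / 54.5 = 0.212 mA.

V_GS = 0.863 V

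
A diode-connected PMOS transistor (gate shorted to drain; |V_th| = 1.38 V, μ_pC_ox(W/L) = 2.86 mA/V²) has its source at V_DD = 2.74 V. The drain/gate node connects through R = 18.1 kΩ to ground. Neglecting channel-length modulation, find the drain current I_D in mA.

I_D = 0.0635 mA

With gate tied to drain, V_SG = V_SD ≥ V_SG − |V_th|, so the device is in saturation.
KCL at the drain: ½ k_p (V_SG − |V_th|)² = (V_DD − V_SG)/R.
Let x = V_SG − 1.38. Then 25.9 x² + x − 1.36 = 0, giving x = 0.211 V (positive root), so V_SG = 1.59 V.
I_D = (V_DD − V_SG)/R = (2.74 − 1.59) / 18.1 = 0.0635 mA.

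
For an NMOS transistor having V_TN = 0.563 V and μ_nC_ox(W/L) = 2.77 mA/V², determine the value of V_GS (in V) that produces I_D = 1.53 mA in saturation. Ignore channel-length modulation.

In saturation I_D = ½ k_n (V_GS − V_TN)², so V_GS − V_TN = √(2 I_D / k_n) = √(2 × 1.53 / 2.77) = 1.05 V.
V_GS = 0.563 + 1.05 = 1.61 V.

V_GS = 1.61 V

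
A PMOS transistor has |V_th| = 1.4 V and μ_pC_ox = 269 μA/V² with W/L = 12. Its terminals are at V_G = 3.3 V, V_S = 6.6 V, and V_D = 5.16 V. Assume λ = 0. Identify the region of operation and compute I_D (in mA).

Triode; I_D = 5.49 mA

V_SG = V_S − V_G = 6.6 − 3.3 = 3.3 V; V_SD = V_S − V_D = 6.6 − 5.16 = 1.44 V.
k_p = μ_pC_ox · (W/L) = 3.228 mA/V².
V_ov = V_SG − |V_th| = 3.3 − 1.4 = 1.9 V.
Since V_SD = 1.44 V < V_ov = 1.9 V, the device is in the triode region.
I_D = k_p [V_ov · V_SD − ½ V_SD²] = 3.228 × [1.9 × 1.44 − 0.5 × 1.44²] = 5.49 mA.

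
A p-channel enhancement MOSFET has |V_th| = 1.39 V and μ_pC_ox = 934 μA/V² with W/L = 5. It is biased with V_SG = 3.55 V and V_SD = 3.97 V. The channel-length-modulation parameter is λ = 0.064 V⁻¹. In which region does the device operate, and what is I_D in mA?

Saturation; I_D = 13.7 mA

k_p = μ_pC_ox · (W/L) = 4.67 mA/V².
V_ov = V_SG − |V_th| = 3.55 − 1.39 = 2.16 V.
Since V_SD = 3.97 V ≥ V_ov = 2.16 V, the device is in saturation.
I_D = ½ k_p V_ov² (1 + λ V_SD) = 0.5 × 4.67 × 2.16² × (1 + 0.064 × 3.97) = 13.7 mA.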